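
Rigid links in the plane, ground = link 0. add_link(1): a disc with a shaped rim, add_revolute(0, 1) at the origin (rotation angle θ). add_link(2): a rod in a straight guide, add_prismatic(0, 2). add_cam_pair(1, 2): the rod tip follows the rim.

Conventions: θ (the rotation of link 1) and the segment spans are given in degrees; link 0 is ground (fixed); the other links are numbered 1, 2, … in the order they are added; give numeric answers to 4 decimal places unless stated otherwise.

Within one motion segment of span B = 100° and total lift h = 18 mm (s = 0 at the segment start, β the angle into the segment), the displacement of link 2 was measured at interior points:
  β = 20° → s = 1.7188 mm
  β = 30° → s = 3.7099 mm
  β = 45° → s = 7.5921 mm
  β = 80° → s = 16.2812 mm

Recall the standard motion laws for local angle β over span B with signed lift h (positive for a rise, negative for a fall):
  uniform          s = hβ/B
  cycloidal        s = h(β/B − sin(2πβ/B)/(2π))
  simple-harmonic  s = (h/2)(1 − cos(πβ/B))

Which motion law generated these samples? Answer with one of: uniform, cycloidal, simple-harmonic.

candidates at β/B = r: uniform s = h·r (linear in β); cycloidal s = h·(r − sin(2πr)/(2π)); simple-harmonic s = (h/2)(1 − cos(πr))
β=20°: printed 1.7188 | uniform 3.6000, cycloidal 0.8754, simple-harmonic 1.7188
β=30°: printed 3.7099 | uniform 5.4000, cycloidal 2.6754, simple-harmonic 3.7099
β=45°: printed 7.5921 | uniform 8.1000, cycloidal 7.2147, simple-harmonic 7.5921
β=80°: printed 16.2812 | uniform 14.4000, cycloidal 17.1246, simple-harmonic 16.2812
only one law matches every sample → simple-harmonic

simple-harmonic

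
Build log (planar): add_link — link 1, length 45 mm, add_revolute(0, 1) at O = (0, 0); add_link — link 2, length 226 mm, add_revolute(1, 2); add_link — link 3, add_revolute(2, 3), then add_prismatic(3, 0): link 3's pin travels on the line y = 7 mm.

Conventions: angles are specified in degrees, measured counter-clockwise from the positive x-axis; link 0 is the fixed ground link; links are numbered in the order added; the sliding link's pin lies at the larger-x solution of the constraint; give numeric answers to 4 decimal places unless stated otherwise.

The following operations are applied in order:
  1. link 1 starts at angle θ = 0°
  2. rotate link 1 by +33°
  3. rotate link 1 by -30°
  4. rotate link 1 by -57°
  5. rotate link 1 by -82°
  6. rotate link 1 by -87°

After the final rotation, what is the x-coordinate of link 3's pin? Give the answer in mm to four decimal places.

geometry: r = 45 mm, L = 226 mm, e = 7 mm; θ starts at 0°
rotate link 1 by +33°: θ ← 0° +33° = 33°
rotate link 1 by -30°: θ ← 33° -30° = 3°
rotate link 1 by -57°: θ ← 3° -57° = -54°
rotate link 1 by -82°: θ ← -54° -82° = -136°
rotate link 1 by -87°: θ ← -136° -87° = -223°
crank pin P = (r cos θ, r sin θ) = (-32.910917, 30.689926)
h = r sin θ − e = 30.689926 − 7 = 23.689926
x = r cos θ + √(L² − h²) = -32.910917 + 224.754950 = 191.844033

191.8440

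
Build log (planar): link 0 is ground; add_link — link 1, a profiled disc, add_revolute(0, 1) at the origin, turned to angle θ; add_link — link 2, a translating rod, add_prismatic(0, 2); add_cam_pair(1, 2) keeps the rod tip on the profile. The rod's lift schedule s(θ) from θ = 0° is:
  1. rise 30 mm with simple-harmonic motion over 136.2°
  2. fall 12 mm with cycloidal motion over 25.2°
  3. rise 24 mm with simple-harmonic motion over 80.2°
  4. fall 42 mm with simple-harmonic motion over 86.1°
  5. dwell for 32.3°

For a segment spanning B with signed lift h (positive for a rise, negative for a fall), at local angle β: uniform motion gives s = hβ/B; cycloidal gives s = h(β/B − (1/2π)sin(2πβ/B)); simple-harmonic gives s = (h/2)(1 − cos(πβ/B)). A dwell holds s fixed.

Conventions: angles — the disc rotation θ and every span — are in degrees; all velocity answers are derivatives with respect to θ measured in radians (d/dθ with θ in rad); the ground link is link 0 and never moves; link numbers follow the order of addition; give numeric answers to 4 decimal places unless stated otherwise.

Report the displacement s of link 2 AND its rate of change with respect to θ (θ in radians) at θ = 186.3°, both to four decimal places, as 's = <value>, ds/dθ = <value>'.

seg 1 [0°–136.2°] simple-harmonic, h=30: full span → s += 30 → s = 30.0000
seg 2 [136.2°–161.4°] cycloidal, h=-12: full span → s += -12 → s = 18.0000
seg 3 [161.4°–241.6°] simple-harmonic, h=24: θ=186.3° here. β=24.9, B=80.2. 24/2·(1 − cos(π·0.3105)) = 5.2698 → s = 23.2698
velocity in seg [161.4°–241.6°] (simple-harmonic), θ in radians: β = 24.9° = 0.4346 rad, B = 80.2° = 1.3998 rad; ds/dθ = (πh/(2B)) sin(πβ/B) = (π·24/(2·1.3998)) sin(π·0.3105) = 22.297996 mm/rad

s = 23.2698, ds/dθ = 22.2980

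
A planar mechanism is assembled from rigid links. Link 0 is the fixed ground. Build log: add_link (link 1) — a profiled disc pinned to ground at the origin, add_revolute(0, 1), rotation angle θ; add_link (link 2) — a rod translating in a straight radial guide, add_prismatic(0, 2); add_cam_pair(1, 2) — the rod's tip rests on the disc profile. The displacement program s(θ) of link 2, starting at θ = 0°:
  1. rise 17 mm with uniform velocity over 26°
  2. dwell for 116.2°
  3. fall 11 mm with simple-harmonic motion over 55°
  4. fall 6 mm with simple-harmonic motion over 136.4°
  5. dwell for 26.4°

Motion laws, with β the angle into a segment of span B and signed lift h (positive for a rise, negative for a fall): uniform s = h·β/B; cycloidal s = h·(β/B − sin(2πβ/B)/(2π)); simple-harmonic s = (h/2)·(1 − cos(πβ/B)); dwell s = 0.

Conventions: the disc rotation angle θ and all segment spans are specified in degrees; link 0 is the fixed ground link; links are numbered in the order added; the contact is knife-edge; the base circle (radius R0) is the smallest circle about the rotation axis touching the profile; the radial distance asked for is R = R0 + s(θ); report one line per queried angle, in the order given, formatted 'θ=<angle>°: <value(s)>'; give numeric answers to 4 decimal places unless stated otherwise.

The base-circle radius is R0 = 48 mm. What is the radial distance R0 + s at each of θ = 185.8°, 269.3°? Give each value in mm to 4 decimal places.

seg 1 [0°–26°] uniform, h=17: full span → s += 17 → s = 17.0000
seg 2 [26°–142.2°] dwell: s stays 17.0000
seg 3 [142.2°–197.2°] simple-harmonic, h=-11: θ=185.8° here. β=43.6, B=55. -11/2·(1 − cos(π·0.7927)) = -9.8746 → s = 7.1254
seg 3 [142.2°–197.2°] simple-harmonic, h=-11: full span → s += -11 → s = 6.0000
seg 4 [197.2°–333.6°] simple-harmonic, h=-6: θ=269.3° here. β=72.1, B=136.4. -6/2·(1 − cos(π·0.5286)) = -3.2691 → s = 2.7309
θ=185.8°: R = R0 + s = 48 + 7.1254 = 55.1254
θ=269.3°: R = R0 + s = 48 + 2.7309 = 50.7309

θ=185.8°: 55.1254
θ=269.3°: 50.7309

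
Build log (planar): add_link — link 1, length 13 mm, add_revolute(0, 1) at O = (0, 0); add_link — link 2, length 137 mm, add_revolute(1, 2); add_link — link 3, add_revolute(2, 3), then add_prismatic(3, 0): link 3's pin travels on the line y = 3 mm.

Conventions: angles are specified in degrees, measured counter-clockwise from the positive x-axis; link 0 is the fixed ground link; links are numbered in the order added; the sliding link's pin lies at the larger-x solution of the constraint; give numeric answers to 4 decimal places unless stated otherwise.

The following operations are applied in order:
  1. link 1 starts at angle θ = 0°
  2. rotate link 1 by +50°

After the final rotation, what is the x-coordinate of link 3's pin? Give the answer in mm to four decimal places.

geometry: r = 13 mm, L = 137 mm, e = 3 mm; θ starts at 0°
rotate link 1 by +50°: θ ← 0° +50° = 50°
crank pin P = (r cos θ, r sin θ) = (8.356239, 9.958578)
h = r sin θ − e = 9.958578 − 3 = 6.958578
x = r cos θ + √(L² − h²) = 8.356239 + 136.823164 = 145.179403

145.1794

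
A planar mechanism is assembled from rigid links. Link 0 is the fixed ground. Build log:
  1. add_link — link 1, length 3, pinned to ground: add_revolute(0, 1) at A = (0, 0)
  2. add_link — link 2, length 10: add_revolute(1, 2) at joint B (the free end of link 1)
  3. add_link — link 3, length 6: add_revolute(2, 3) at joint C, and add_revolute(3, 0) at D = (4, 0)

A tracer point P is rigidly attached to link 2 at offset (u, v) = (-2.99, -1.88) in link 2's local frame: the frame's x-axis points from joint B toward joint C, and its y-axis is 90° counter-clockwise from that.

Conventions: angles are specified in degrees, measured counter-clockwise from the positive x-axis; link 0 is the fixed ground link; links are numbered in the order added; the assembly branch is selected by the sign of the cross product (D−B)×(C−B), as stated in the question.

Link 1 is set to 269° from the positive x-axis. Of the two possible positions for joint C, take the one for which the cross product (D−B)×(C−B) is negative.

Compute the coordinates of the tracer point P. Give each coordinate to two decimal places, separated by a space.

A=(0,0), D=(4.00,0)
B = A + 3.00·(cos269°, sin269°) = (-0.0524, -2.9995)
|BD| = 5.0417
circle(B,10.00) ∩ circle(D,6.00): a=8.8679, h=4.6217
  candidates: C₊=(4.3257,5.9912) cross=23.301; C₋=(9.8250,-1.4384) cross=-23.301
  branch - wants cross < 0 → take C=(9.8250,-1.4384) (cross=-23.301)
ex = (C−B)/|BC| = (0.9877,0.1561); ey = (-0.1561,0.9877)
P = B + -2.99·ex + -1.88·ey = (-2.7122,-5.3233)

-2.71 -5.32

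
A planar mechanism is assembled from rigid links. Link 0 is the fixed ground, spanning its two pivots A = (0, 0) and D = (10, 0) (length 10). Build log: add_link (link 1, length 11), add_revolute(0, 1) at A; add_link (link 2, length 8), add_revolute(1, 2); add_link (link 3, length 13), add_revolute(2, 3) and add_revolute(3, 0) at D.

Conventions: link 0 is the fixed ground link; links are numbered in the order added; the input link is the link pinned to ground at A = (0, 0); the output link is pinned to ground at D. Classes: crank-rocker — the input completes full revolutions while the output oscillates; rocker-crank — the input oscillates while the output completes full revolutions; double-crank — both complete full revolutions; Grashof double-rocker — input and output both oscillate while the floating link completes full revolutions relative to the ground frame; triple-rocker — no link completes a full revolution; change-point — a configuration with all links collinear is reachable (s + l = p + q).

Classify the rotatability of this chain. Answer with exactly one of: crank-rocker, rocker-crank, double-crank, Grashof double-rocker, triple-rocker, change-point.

lengths: ground=10, input=11, coupler=8, output=13
sorted: s=8 (shortest), l=13 (longest), p+q=21
s + l = 21 vs p + q = 21
s + l = p + q → change-point (collinear configuration reachable)

change-point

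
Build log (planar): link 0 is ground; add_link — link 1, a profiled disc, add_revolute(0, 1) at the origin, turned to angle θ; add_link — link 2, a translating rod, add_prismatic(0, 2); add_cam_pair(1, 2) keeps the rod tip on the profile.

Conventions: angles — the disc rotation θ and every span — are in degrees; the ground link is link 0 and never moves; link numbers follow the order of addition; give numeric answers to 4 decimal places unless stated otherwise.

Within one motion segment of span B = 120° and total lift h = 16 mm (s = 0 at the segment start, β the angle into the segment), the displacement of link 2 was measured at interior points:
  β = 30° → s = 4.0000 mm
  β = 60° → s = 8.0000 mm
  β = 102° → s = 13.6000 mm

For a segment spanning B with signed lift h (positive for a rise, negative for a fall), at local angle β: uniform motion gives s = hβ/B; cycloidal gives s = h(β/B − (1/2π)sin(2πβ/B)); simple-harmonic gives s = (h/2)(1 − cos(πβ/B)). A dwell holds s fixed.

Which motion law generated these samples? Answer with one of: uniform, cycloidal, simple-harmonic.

candidates at β/B = r: uniform s = h·r (linear in β); cycloidal s = h·(r − sin(2πr)/(2π)); simple-harmonic s = (h/2)(1 − cos(πr))
β=30°: printed 4.0000 | uniform 4.0000, cycloidal 1.4535, simple-harmonic 2.3431
β=60°: printed 8.0000 | uniform 8.0000, cycloidal 8.0000, simple-harmonic 8.0000
β=102°: printed 13.6000 | uniform 13.6000, cycloidal 15.6601, simple-harmonic 15.1281
only one law matches every sample → uniform

uniform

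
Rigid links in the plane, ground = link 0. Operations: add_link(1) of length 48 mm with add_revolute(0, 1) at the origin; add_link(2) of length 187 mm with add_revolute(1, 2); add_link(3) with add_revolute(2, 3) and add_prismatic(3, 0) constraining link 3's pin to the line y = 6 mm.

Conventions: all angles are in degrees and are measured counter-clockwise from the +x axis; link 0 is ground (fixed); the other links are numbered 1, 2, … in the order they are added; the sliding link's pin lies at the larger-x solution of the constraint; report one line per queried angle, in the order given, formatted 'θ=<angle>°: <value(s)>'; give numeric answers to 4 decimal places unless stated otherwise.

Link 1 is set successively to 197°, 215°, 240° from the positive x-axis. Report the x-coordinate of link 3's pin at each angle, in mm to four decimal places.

geometry: r = 48 mm, L = 187 mm, e = 6 mm
θ=197°: crank pin P = (r cos θ, r sin θ) = (-45.902628, -14.033842)
θ=197°: h = r sin θ − e = -14.033842 − 6 = -20.033842
θ=197°: x = r cos θ + √(L² − h²) = -45.902628 + 185.923762 = 140.021133
θ=215°: crank pin P = (r cos θ, r sin θ) = (-39.319298, -27.531669)
θ=215°: h = r sin θ − e = -27.531669 − 6 = -33.531669
θ=215°: x = r cos θ + √(L² − h²) = -39.319298 + 183.969093 = 144.649795
θ=240°: crank pin P = (r cos θ, r sin θ) = (-24.000000, -41.569219)
θ=240°: h = r sin θ − e = -41.569219 − 6 = -47.569219
θ=240°: x = r cos θ + √(L² − h²) = -24.000000 + 180.848471 = 156.848471

θ=197°: 140.0211
θ=215°: 144.6498
θ=240°: 156.8485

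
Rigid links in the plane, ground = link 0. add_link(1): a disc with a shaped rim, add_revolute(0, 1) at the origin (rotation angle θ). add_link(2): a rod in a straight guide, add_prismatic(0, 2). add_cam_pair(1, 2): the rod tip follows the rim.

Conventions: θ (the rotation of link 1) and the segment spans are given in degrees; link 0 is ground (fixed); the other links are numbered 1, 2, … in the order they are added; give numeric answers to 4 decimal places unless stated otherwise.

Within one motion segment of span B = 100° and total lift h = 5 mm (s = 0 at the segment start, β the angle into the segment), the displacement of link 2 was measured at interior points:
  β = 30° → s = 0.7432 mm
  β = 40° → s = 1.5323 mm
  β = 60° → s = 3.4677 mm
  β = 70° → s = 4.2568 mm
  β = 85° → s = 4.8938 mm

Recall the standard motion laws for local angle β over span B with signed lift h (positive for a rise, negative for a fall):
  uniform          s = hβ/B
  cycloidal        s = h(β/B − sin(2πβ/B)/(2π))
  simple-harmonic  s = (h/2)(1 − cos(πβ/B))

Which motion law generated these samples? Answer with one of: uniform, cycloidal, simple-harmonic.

candidates at β/B = r: uniform s = h·r (linear in β); cycloidal s = h·(r − sin(2πr)/(2π)); simple-harmonic s = (h/2)(1 − cos(πr))
β=30°: printed 0.7432 | uniform 1.5000, cycloidal 0.7432, simple-harmonic 1.0305
β=40°: printed 1.5323 | uniform 2.0000, cycloidal 1.5323, simple-harmonic 1.7275
β=60°: printed 3.4677 | uniform 3.0000, cycloidal 3.4677, simple-harmonic 3.2725
β=70°: printed 4.2568 | uniform 3.5000, cycloidal 4.2568, simple-harmonic 3.9695
β=85°: printed 4.8938 | uniform 4.2500, cycloidal 4.8938, simple-harmonic 4.7275
only one law matches every sample → cycloidal

cycloidal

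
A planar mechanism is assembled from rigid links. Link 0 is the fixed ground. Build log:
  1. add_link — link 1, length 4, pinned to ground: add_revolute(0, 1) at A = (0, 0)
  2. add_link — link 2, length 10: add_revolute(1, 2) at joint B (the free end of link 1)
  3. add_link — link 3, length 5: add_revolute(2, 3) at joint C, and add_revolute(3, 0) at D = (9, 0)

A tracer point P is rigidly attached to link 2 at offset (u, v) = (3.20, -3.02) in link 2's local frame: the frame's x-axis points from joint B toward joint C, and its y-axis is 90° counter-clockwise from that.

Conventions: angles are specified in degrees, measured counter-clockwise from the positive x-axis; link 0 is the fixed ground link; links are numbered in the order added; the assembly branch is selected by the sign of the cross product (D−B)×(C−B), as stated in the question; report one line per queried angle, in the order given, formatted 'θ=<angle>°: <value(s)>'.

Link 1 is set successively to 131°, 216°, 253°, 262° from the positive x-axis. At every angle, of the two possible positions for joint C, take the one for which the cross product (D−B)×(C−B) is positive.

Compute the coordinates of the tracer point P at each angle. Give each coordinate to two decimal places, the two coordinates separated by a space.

A=(0,0), D=(9.00,0)
θ=131°: B = A + 4.00·(cos131°, sin131°) = (-2.6242, 3.0188)
θ=131°: |BD| = 12.0098
θ=131°: circle(B,10.00) ∩ circle(D,5.00): a=9.1274, h=4.0855
θ=131°:   candidates: C₊=(7.2370,4.6789) cross=49.066; C₋=(5.1831,-3.2298) cross=-49.066
θ=131°:   branch + wants cross > 0 → take C=(7.2370,4.6789) (cross=49.066)
θ=131°: ex = (C−B)/|BC| = (0.9861,0.1660); ey = (-0.1660,0.9861)
θ=131°: P = B + 3.20·ex + -3.02·ey = (1.0327,0.5720)
θ=216°: B = A + 4.00·(cos216°, sin216°) = (-3.2361, -2.3511)
θ=216°: |BD| = 12.4599
θ=216°: circle(B,10.00) ∩ circle(D,5.00): a=9.2396, h=3.8249
θ=216°:   candidates: C₊=(5.1158,3.1485) cross=47.658; C₋=(6.5593,-4.3638) cross=-47.658
θ=216°:   branch + wants cross > 0 → take C=(5.1158,3.1485) (cross=47.658)
θ=216°: ex = (C−B)/|BC| = (0.8352,0.5500); ey = (-0.5500,0.8352)
θ=216°: P = B + 3.20·ex + -3.02·ey = (1.0974,-3.1135)
θ=253°: B = A + 4.00·(cos253°, sin253°) = (-1.1695, -3.8252)
θ=253°: |BD| = 10.8651
θ=253°: circle(B,10.00) ∩ circle(D,5.00): a=8.8840, h=4.5908
θ=253°:   candidates: C₊=(5.5295,3.5993) cross=49.879; C₋=(8.7619,-4.9943) cross=-49.879
θ=253°:   branch + wants cross > 0 → take C=(5.5295,3.5993) (cross=49.879)
θ=253°: ex = (C−B)/|BC| = (0.6699,0.7425); ey = (-0.7425,0.6699)
θ=253°: P = B + 3.20·ex + -3.02·ey = (3.2164,-3.4724)
θ=262°: B = A + 4.00·(cos262°, sin262°) = (-0.5567, -3.9611)
θ=262°: |BD| = 10.3451
θ=262°: circle(B,10.00) ∩ circle(D,5.00): a=8.7974, h=4.7545
θ=262°:   candidates: C₊=(5.7499,3.7996) cross=49.185; C₋=(9.3908,-4.9847) cross=-49.185
θ=262°:   branch + wants cross > 0 → take C=(5.7499,3.7996) (cross=49.185)
θ=262°: ex = (C−B)/|BC| = (0.6307,0.7761); ey = (-0.7761,0.6307)
θ=262°: P = B + 3.20·ex + -3.02·ey = (3.8051,-3.3823)

θ=131°: 1.03 0.57
θ=216°: 1.10 -3.11
θ=253°: 3.22 -3.47
θ=262°: 3.81 -3.38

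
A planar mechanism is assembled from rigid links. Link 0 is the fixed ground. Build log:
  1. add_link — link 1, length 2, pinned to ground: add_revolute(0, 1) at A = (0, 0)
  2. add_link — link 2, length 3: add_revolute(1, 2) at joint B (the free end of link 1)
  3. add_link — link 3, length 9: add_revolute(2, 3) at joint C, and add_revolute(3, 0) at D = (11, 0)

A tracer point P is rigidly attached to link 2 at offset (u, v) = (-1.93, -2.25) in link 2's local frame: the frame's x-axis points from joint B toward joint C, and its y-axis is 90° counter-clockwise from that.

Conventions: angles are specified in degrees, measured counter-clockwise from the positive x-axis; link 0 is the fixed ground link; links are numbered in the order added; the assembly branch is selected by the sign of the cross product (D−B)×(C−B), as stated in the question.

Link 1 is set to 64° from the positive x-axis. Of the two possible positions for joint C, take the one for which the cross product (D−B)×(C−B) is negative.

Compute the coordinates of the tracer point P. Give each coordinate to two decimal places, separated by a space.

A=(0,0), D=(11.00,0)
B = A + 2.00·(cos64°, sin64°) = (0.8767, 1.7976)
|BD| = 10.2816
circle(B,3.00) ∩ circle(D,9.00): a=1.6394, h=2.5124
  candidates: C₊=(2.9302,3.9847) cross=25.832; C₋=(2.0516,-0.9628) cross=-25.832
  branch - wants cross < 0 → take C=(2.0516,-0.9628) (cross=-25.832)
ex = (C−B)/|BC| = (0.3916,-0.9201); ey = (0.9201,0.3916)
P = B + -1.93·ex + -2.25·ey = (-1.9494,2.6922)

-1.95 2.69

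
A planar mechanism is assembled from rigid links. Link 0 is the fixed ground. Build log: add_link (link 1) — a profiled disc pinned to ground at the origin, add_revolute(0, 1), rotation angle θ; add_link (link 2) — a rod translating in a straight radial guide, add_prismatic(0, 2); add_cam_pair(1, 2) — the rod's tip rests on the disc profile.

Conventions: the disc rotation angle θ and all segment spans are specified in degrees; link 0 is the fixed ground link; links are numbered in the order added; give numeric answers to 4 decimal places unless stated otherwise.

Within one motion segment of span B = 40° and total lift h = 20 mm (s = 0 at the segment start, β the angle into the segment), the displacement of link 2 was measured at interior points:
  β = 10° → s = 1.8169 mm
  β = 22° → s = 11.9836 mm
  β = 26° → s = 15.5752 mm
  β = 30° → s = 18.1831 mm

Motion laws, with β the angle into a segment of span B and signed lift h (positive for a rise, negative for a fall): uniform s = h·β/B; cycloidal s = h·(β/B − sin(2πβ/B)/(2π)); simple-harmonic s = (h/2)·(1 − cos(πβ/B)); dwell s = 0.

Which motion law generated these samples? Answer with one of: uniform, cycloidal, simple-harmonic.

candidates at β/B = r: uniform s = h·r (linear in β); cycloidal s = h·(r − sin(2πr)/(2π)); simple-harmonic s = (h/2)(1 − cos(πr))
β=10°: printed 1.8169 | uniform 5.0000, cycloidal 1.8169, simple-harmonic 2.9289
β=22°: printed 11.9836 | uniform 11.0000, cycloidal 11.9836, simple-harmonic 11.5643
β=26°: printed 15.5752 | uniform 13.0000, cycloidal 15.5752, simple-harmonic 14.5399
β=30°: printed 18.1831 | uniform 15.0000, cycloidal 18.1831, simple-harmonic 17.0711
only one law matches every sample → cycloidal

cycloidal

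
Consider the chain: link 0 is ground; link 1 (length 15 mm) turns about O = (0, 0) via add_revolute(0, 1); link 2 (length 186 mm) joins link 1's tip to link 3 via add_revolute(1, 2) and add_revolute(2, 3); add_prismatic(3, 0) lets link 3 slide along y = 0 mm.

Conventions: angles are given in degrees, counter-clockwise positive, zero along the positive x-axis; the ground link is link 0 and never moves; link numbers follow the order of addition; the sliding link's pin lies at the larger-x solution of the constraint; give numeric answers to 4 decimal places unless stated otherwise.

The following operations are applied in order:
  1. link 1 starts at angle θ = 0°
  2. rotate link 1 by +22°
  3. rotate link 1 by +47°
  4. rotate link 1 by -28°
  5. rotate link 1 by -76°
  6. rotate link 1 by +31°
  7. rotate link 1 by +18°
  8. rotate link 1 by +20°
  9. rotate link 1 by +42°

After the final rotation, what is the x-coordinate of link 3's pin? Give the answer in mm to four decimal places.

geometry: r = 15 mm, L = 186 mm, e = 0 mm; θ starts at 0°
rotate link 1 by +22°: θ ← 0° +22° = 22°
rotate link 1 by +47°: θ ← 22° +47° = 69°
rotate link 1 by -28°: θ ← 69° -28° = 41°
rotate link 1 by -76°: θ ← 41° -76° = -35°
rotate link 1 by +31°: θ ← -35° +31° = -4°
rotate link 1 by +18°: θ ← -4° +18° = 14°
rotate link 1 by +20°: θ ← 14° +20° = 34°
rotate link 1 by +42°: θ ← 34° +42° = 76°
crank pin P = (r cos θ, r sin θ) = (3.628828, 14.554436)
h = r sin θ − e = 14.554436 − 0 = 14.554436
x = r cos θ + √(L² − h²) = 3.628828 + 185.429686 = 189.058514

189.0585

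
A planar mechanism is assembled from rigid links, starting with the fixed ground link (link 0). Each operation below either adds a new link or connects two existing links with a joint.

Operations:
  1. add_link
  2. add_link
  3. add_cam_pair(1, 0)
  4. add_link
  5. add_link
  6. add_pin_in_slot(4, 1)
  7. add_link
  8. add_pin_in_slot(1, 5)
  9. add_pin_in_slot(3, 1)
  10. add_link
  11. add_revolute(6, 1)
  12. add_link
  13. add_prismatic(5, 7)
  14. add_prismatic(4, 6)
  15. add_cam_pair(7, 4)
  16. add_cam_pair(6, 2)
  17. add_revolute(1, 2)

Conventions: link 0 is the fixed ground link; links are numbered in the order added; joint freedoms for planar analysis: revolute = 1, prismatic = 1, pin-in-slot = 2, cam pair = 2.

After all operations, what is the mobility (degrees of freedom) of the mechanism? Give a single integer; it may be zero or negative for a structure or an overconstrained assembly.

L=1 J1=0 J2=0
add link → L=2 J1=0 J2=0
add link → L=3 J1=0 J2=0
C@1,0 dof=2 J2 → L=3 J1=0 J2=1
add link → L=4 J1=0 J2=1
add link → L=5 J1=0 J2=1
PS@4,1 dof=2 J2 → L=5 J1=0 J2=2
add link → L=6 J1=0 J2=2
PS@1,5 dof=2 J2 → L=6 J1=0 J2=3
PS@3,1 dof=2 J2 → L=6 J1=0 J2=4
add link → L=7 J1=0 J2=4
R@6,1 dof=1 J1 → L=7 J1=1 J2=4
add link → L=8 J1=1 J2=4
P@5,7 dof=1 J1 → L=8 J1=2 J2=4
P@4,6 dof=1 J1 → L=8 J1=3 J2=4
C@7,4 dof=2 J2 → L=8 J1=3 J2=5
C@6,2 dof=2 J2 → L=8 J1=3 J2=6
R@1,2 dof=1 J1 → L=8 J1=4 J2=6
M=3(L−1)−2J1−J2=3·7−2·4−6=7

M = 7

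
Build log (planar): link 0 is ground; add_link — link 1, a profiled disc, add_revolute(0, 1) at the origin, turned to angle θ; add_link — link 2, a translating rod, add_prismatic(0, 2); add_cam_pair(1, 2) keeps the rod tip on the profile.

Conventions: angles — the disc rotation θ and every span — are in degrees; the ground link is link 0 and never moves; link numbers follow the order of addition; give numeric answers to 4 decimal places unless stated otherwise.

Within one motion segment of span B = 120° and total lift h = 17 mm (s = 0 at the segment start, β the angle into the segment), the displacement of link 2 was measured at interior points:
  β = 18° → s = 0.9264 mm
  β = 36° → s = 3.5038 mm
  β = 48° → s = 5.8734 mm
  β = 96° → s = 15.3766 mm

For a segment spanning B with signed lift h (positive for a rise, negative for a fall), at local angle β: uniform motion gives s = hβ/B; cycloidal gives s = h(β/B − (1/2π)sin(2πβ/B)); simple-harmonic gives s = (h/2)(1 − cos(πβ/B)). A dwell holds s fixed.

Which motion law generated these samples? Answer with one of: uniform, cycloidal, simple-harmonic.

candidates at β/B = r: uniform s = h·r (linear in β); cycloidal s = h·(r − sin(2πr)/(2π)); simple-harmonic s = (h/2)(1 − cos(πr))
β=18°: printed 0.9264 | uniform 2.5500, cycloidal 0.3611, simple-harmonic 0.9264
β=36°: printed 3.5038 | uniform 5.1000, cycloidal 2.5268, simple-harmonic 3.5038
β=48°: printed 5.8734 | uniform 6.8000, cycloidal 5.2097, simple-harmonic 5.8734
β=96°: printed 15.3766 | uniform 13.6000, cycloidal 16.1732, simple-harmonic 15.3766
only one law matches every sample → simple-harmonic

simple-harmonic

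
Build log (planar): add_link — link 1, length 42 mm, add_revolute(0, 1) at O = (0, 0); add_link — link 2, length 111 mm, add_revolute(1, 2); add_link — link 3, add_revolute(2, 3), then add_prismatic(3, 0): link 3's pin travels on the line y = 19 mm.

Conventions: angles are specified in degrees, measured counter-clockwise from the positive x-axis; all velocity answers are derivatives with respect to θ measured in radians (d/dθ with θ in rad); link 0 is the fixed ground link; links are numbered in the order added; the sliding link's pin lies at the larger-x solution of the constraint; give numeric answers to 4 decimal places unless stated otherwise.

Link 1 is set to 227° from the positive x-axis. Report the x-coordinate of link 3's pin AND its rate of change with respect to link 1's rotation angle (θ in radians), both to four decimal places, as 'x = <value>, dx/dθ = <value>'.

geometry: r = 42 mm, L = 111 mm, e = 19 mm
crank pin P = (r cos θ, r sin θ) = (-28.643931, -30.716855)
h = r sin θ − e = -30.716855 − 19 = -49.716855
x = r cos θ + √(L² − h²) = -28.643931 + 99.243309 = 70.599377
dx/dθ = −r sin θ − h·r cos θ/√(L² − h²) (θ in radians; h = -49.716855) = 16.367413

x = 70.5994, dx/dθ = 16.3674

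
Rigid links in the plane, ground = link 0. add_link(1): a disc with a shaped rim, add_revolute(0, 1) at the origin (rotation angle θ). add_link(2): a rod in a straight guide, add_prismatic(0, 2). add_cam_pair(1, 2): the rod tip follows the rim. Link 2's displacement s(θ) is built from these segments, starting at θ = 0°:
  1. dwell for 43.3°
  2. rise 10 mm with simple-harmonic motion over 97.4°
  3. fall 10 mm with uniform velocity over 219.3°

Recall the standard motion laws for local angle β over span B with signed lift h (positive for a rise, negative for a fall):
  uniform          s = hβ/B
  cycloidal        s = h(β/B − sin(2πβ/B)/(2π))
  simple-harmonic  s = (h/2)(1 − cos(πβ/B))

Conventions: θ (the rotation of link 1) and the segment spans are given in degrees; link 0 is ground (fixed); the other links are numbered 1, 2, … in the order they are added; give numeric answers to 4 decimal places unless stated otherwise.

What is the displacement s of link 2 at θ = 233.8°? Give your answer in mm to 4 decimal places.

segment 1 (0° to 43.3°, dwell): s unchanged at 0.0000
segment 2 (43.3° to 140.7°, simple-harmonic, h = 10) is passed completely: s = 0.0000 + (10) = 10.0000
θ = 233.8° falls in segment 3 (140.7° to 360°, uniform, h = -10): β = 233.8 − 140.7 = 93.1°, B = 219.3°; Δs = -10·93.1/219.3 = -4.2453; s = 10.0000 − 4.2453 = 5.7547

5.7547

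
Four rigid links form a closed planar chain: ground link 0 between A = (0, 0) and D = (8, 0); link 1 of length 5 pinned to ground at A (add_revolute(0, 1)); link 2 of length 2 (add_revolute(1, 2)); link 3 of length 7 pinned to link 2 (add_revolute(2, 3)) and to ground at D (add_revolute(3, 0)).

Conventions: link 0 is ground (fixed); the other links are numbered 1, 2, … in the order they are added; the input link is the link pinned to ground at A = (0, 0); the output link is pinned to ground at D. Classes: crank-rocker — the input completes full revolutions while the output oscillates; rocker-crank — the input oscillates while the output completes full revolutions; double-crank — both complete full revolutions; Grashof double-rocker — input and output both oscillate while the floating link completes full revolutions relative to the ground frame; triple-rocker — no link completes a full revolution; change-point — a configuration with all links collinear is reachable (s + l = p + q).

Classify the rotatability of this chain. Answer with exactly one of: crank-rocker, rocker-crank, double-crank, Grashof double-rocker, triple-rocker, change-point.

lengths: ground=8, input=5, coupler=2, output=7
sorted: s=2 (shortest), l=8 (longest), p+q=12
s + l = 10 vs p + q = 12
s + l < p + q (Grashof) with shortest = coupler link → Grashof double-rocker

Grashof double-rocker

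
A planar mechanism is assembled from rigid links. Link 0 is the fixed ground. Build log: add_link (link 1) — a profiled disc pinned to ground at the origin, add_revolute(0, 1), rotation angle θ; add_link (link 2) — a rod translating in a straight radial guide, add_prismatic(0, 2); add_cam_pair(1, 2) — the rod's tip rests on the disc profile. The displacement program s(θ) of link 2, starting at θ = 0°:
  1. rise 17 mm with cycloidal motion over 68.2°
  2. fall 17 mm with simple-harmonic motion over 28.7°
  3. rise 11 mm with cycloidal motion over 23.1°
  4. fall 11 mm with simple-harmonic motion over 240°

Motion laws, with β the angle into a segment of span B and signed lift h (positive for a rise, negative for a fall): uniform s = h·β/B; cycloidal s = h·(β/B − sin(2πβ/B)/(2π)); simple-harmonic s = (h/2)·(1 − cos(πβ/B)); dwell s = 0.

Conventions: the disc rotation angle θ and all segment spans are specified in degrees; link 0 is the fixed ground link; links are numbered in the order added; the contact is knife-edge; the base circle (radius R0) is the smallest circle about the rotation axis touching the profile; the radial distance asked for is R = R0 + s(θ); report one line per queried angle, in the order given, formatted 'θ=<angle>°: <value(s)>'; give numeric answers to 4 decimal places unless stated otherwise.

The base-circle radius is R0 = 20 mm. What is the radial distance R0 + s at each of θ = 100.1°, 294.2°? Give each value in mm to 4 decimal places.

seg 1 [0°–68.2°] cycloidal, h=17: full span → s += 17 → s = 17.0000
seg 2 [68.2°–96.9°] simple-harmonic, h=-17: full span → s += -17 → s = 0.0000
seg 3 [96.9°–120°] cycloidal, h=11: θ=100.1° here. β=3.2, B=23.1. 11·(0.1385 − sin(2π·0.1385)/(2π)) = 0.1852 → s = 0.1852
seg 3 [96.9°–120°] cycloidal, h=11: full span → s += 11 → s = 11.0000
seg 4 [120°–360°] simple-harmonic, h=-11: θ=294.2° here. β=174.2, B=240. -11/2·(1 − cos(π·0.7258)) = -9.0829 → s = 1.9171
θ=100.1°: R = R0 + s = 20 + 0.1852 = 20.1852
θ=294.2°: R = R0 + s = 20 + 1.9171 = 21.9171

θ=100.1°: 20.1852
θ=294.2°: 21.9171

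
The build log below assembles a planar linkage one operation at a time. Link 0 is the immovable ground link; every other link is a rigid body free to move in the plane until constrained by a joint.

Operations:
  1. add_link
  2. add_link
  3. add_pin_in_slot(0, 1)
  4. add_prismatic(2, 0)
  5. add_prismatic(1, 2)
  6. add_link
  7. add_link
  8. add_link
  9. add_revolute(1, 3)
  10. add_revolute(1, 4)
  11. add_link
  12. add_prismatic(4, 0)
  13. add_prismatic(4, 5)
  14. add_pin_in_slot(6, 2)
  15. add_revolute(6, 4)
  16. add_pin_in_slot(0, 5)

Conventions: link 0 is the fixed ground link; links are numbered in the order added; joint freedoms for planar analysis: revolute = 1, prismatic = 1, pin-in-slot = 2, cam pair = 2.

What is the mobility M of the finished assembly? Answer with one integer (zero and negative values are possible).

link 0 = ground. State L|J1|J2 = 1|0|0
+link1  2|0|0
+link2  3|0|0
PS(0,1) f=2→J2  3|0|1
P(2,0) f=1→J1  3|1|1
P(1,2) f=1→J1  3|2|1
+link3  4|2|1
+link4  5|2|1
+link5  6|2|1
R(1,3) f=1→J1  6|3|1
R(1,4) f=1→J1  6|4|1
+link6  7|4|1
P(4,0) f=1→J1  7|5|1
P(4,5) f=1→J1  7|6|1
PS(6,2) f=2→J2  7|6|2
R(6,4) f=1→J1  7|7|2
PS(0,5) f=2→J2  7|7|3
M = 3(7−1)−2·7−3 = 18−14−3 = 1

M = 1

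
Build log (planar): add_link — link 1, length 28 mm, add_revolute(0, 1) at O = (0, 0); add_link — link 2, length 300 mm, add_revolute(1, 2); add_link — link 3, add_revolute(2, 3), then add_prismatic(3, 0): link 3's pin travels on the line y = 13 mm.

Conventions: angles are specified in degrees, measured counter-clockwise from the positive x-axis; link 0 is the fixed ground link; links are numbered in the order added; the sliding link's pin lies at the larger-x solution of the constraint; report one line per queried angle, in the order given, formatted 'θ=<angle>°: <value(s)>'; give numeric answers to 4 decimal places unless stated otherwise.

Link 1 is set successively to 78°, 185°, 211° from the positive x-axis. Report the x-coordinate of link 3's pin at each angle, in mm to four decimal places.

geometry: r = 28 mm, L = 300 mm, e = 13 mm
θ=78°: crank pin P = (r cos θ, r sin θ) = (5.821527, 27.388133)
θ=78°: h = r sin θ − e = 27.388133 − 13 = 14.388133
θ=78°: x = r cos θ + √(L² − h²) = 5.821527 + 299.654771 = 305.476298
θ=185°: crank pin P = (r cos θ, r sin θ) = (-27.893452, -2.440361)
θ=185°: h = r sin θ − e = -2.440361 − 13 = -15.440361
θ=185°: x = r cos θ + √(L² − h²) = -27.893452 + 299.602395 = 271.708944
θ=211°: crank pin P = (r cos θ, r sin θ) = (-24.000684, -14.421066)
θ=211°: h = r sin θ − e = -14.421066 − 13 = -27.421066
θ=211°: x = r cos θ + √(L² − h²) = -24.000684 + 298.744180 = 274.743496

θ=78°: 305.4763
θ=185°: 271.7089
θ=211°: 274.7435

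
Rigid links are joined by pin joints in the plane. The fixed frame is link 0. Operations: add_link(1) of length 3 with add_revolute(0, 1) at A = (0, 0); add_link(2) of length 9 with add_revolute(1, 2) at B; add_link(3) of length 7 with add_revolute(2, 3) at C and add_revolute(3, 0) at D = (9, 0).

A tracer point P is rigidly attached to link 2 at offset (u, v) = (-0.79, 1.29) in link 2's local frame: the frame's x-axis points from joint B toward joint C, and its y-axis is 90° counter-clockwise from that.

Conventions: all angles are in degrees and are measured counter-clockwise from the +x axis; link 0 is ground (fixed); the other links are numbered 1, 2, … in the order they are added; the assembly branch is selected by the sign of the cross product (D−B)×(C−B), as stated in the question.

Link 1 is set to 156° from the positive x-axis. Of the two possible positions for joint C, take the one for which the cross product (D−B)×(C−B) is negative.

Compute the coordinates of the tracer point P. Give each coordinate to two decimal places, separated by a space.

A=(0,0), D=(9.00,0)
B = A + 3.00·(cos156°, sin156°) = (-2.7406, 1.2202)
|BD| = 11.8039
circle(B,9.00) ∩ circle(D,7.00): a=7.2574, h=5.3226
  candidates: C₊=(5.0281,5.7640) cross=62.827; C₋=(3.9277,-4.8241) cross=-62.827
  branch - wants cross < 0 → take C=(3.9277,-4.8241) (cross=-62.827)
ex = (C−B)/|BC| = (0.7409,-0.6716); ey = (0.6716,0.7409)
P = B + -0.79·ex + 1.29·ey = (-2.4596,2.7066)

-2.46 2.71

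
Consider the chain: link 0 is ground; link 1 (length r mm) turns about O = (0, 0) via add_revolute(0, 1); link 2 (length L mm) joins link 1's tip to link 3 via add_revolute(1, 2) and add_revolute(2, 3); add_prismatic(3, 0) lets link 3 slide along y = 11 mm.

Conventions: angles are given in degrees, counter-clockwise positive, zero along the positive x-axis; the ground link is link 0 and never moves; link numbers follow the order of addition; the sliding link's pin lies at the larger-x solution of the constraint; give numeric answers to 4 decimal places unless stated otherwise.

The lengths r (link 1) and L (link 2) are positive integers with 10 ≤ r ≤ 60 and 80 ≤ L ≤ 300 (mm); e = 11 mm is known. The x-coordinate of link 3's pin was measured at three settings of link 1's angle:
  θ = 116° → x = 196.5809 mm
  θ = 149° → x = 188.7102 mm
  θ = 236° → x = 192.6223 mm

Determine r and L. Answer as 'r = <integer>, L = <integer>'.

constraint per measurement: (x − r cos θ)² + (r sin θ − e)² = L²
subtracting the θ₁ and θ₂ equations cancels the r² and L² terms:
r = (x₁² − x₂²) / (2[(x₁cos θ₁ + e sin θ₁) − (x₂cos θ₂ + e sin θ₂)]) = 19.0002 → r = 19
L² = (x₁ − r cos θ₁)² + (r sin θ₁ − e)² = 42025.0193 → L = 205.0000 → L = 205
check at θ₃=236°: x = 192.6223 (printed 192.6223) ✓

r = 19, L = 205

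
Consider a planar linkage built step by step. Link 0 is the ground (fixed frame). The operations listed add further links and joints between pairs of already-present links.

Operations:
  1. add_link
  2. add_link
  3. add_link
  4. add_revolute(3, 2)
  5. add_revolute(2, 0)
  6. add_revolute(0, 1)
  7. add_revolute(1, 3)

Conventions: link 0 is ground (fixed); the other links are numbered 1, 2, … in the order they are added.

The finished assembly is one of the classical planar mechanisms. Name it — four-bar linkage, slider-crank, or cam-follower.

links: 4 (incl. ground); joints: 4 revolute, 0 prismatic, 0 higher (cam) pair, forming one closed loop
4 links in a single 4R loop → four-bar linkage

four-bar linkage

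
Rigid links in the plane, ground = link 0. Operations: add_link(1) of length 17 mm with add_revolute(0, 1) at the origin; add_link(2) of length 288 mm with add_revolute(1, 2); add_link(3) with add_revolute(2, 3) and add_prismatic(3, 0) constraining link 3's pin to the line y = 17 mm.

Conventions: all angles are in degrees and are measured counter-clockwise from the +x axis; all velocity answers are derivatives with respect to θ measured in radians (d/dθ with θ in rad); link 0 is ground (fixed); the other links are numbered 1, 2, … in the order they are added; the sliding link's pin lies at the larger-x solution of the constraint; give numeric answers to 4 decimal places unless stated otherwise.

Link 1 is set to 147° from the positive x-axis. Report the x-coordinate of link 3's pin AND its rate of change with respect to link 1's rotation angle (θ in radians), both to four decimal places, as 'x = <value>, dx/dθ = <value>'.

geometry: r = 17 mm, L = 288 mm, e = 17 mm
crank pin P = (r cos θ, r sin θ) = (-14.257400, 9.258864)
h = r sin θ − e = 9.258864 − 17 = -7.741136
x = r cos θ + √(L² − h²) = -14.257400 + 287.895944 = 273.638545
dx/dθ = −r sin θ − h·r cos θ/√(L² − h²) (θ in radians; h = -7.741136) = -9.642226

x = 273.6385, dx/dθ = -9.6422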